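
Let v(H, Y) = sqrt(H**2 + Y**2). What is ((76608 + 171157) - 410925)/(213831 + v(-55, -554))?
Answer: -1744433298/2286169331 + 8158*sqrt(309941)/2286169331 ≈ -0.76105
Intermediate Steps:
((76608 + 171157) - 410925)/(213831 + v(-55, -554)) = ((76608 + 171157) - 410925)/(213831 + sqrt((-55)**2 + (-554)**2)) = (247765 - 410925)/(213831 + sqrt(3025 + 306916)) = -163160/(213831 + sqrt(309941))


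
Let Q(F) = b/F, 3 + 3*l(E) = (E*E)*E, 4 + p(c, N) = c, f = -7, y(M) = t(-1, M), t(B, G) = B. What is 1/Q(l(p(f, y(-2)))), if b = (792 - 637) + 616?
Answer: -1334/2313 ≈ -0.57674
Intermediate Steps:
y(M) = -1
b = 771 (b = 155 + 616 = 771)
p(c, N) = -4 + c
l(E) = -1 + E³/3 (l(E) = -1 + ((E*E)*E)/3 = -1 + (E²*E)/3 = -1 + E³/3)
Q(F) = 771/F
1/Q(l(p(f, y(-2)))) = 1/(771/(-1 + (-4 - 7)³/3)) = 1/(771/(-1 + (⅓)*(-11)³)) = 1/(771/(-1 + (⅓)*(-1331))) = 1/(771/(-1 - 1331/3)) = 1/(771/(-1334/3)) = 1/(771*(-3/1334)) = 1/(-2313/1334) = -1334/2313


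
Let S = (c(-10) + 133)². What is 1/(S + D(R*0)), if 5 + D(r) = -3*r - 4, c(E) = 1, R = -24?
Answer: 1/17947 ≈ 5.5720e-5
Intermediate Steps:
D(r) = -9 - 3*r (D(r) = -5 + (-3*r - 4) = -5 + (-4 - 3*r) = -9 - 3*r)
S = 17956 (S = (1 + 133)² = 134² = 17956)
1/(S + D(R*0)) = 1/(17956 + (-9 - (-72)*0)) = 1/(17956 + (-9 - 3*0)) = 1/(17956 + (-9 + 0)) = 1/(17956 - 9) = 1/17947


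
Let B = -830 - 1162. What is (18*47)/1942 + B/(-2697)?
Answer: 1025021/872929 ≈ 1.1742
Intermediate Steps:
B = -1992
(18*47)/1942 + B/(-2697) = (18*47)/1942 - 1992/(-2697) = 846*(1/1942) - 1992*(-1/2697) = 423/971 + 664/899 = 1025021/872929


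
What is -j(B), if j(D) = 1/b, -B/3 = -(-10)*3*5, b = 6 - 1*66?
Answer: 1/60 ≈ 0.016667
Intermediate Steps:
b = -60 (b = 6 - 66 = -60)
B = -450 (B = -3*(-(-10)*3)*5 = -3*(-5*(-6))*5 = -90*5 = -3*150 = -450)
j(D) = -1/60 (j(D) = 1/(-60) = -1/60)
-j(B) = -1*(-1/60) = 1/60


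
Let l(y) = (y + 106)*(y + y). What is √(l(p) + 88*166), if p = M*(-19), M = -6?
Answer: 16*√253 ≈ 254.50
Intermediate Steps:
p = 114 (p = -6*(-19) = 114)
l(y) = 2*y*(106 + y) (l(y) = (106 + y)*(2*y) = 2*y*(106 + y))
√(l(p) + 88*166) = √(2*114*(106 + 114) + 88*166) = √(2*114*220 + 14608) = √(50160 + 14608) = √64768 = 16*√253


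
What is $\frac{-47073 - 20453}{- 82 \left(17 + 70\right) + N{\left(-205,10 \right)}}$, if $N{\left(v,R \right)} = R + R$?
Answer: $\frac{33763}{3557} \approx 9.492$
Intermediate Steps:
$N{\left(v,R \right)} = 2 R$
$\frac{-47073 - 20453}{- 82 \left(17 + 70\right) + N{\left(-205,10 \right)}} = \frac{-47073 - 20453}{- 82 \left(17 + 70\right) + 2 \cdot 10} = - \frac{67526}{\left(-82\right) 87 + 20} = - \frac{67526}{-7134 + 20} = - \frac{67526}{-7114} = \left(-67526\right) \left(- \frac{1}{7114}\right) = \frac{33763}{3557}$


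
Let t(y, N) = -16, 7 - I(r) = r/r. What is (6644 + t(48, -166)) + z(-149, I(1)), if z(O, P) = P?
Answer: 6634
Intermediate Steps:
I(r) = 6 (I(r) = 7 - r/r = 7 - 1*1 = 7 - 1 = 6)
(6644 + t(48, -166)) + z(-149, I(1)) = (6644 - 16) + 6 = 6628 + 6 = 6634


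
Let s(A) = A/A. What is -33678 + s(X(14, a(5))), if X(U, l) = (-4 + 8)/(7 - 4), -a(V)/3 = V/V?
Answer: -33677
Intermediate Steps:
a(V) = -3 (a(V) = -3*V/V = -3*1 = -3)
X(U, l) = 4/3
s(A) = 1
-33678 + s(X(14, a(5))) = -33678 + 1 = -33677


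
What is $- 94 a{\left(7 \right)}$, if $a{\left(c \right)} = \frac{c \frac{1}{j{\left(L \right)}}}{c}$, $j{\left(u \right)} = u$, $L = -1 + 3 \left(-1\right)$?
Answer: $\frac{47}{2} \approx 23.5$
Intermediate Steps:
$L = -4$ ($L = -1 - 3 = -4$)
$a{\left(c \right)} = - \frac{1}{4}$ ($a{\left(c \right)} = \frac{c \frac{1}{-4}}{c} = \frac{c \left(- \frac{1}{4}\right)}{c} = \frac{\left(- \frac{1}{4}\right) c}{c} = - \frac{1}{4}$)
$- 94 a{\left(7 \right)} = \left(-94\right) \left(- \frac{1}{4}\right) = \frac{47}{2}$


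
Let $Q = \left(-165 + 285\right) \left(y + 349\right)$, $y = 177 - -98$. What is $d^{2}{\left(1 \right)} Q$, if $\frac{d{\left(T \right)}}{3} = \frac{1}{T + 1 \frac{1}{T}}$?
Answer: $168480$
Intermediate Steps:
$y = 275$ ($y = 177 + 98 = 275$)
$d{\left(T \right)} = \frac{3}{T + \frac{1}{T}}$ ($d{\left(T \right)} = \frac{3}{T + 1 \frac{1}{T}} = \frac{3}{T + \frac{1}{T}}$)
$Q = 74880$ ($Q = \left(-165 + 285\right) \left(275 + 349\right) = 120 \cdot 624 = 74880$)
$d^{2}{\left(1 \right)} Q = \left(3 \cdot 1 \frac{1}{1 + 1^{2}}\right)^{2} \cdot 74880 = \left(3 \cdot 1 \frac{1}{1 + 1}\right)^{2} \cdot 74880 = \left(3 \cdot 1 \cdot \frac{1}{2}\right)^{2} \cdot 74880 = \left(\frac{3}{2}\right)^{2} \cdot 74880 = \frac{9}{4} \cdot 74880 = 168480$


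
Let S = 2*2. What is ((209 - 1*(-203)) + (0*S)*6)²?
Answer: 169744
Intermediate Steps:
S = 4
((209 - 1*(-203)) + (0*S)*6)² = ((209 - 1*(-203)) + (0*4)*6)² = ((209 + 203) + 0*6)² = (412 + 0)² = 412² = 169744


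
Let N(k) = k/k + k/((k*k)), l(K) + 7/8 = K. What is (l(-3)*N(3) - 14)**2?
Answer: 13225/36 ≈ 367.36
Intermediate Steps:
l(K) = -7/8 + K
N(k) = 1 + 1/k (N(k) = 1 + k/(k**2) = 1 + k/k**2 = 1 + 1/k)
(l(-3)*N(3) - 14)**2 = ((-7/8 - 3)*((1 + 3)/3) - 14)**2 = (-31*4/24 - 14)**2 = (-31/8*4/3 - 14)**2 = (-31/6 - 14)**2 = (-115/6)**2 = 13225/36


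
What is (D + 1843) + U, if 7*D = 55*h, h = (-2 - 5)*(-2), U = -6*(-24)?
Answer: 2097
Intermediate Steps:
U = 144
h = 14 (h = -7*(-2) = 14)
D = 110 (D = (55*14)/7 = (⅐)*770 = 110)
(D + 1843) + U = (110 + 1843) + 144 = 1953 + 144 = 2097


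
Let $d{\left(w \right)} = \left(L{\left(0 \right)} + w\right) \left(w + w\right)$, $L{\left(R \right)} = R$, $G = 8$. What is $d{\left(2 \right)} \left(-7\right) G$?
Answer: $-448$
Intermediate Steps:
$d{\left(w \right)} = 2 w^{2}$ ($d{\left(w \right)} = \left(0 + w\right) \left(w + w\right) = w 2 w = 2 w^{2}$)
$d{\left(2 \right)} \left(-7\right) G = 2 \cdot 2^{2} \left(-7\right) 8 = 2 \cdot 4 \left(-7\right) 8 = 8 \left(-7\right) 8 = \left(-56\right) 8 = -448$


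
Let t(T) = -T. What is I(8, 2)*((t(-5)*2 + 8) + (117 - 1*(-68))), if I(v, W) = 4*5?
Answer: 4060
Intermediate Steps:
I(v, W) = 20
I(8, 2)*((t(-5)*2 + 8) + (117 - 1*(-68))) = 20*((-1*(-5)*2 + 8) + (117 - 1*(-68))) = 20*((5*2 + 8) + (117 + 68)) = 20*((10 + 8) + 185) = 20*(18 + 185) = 20*203 = 4060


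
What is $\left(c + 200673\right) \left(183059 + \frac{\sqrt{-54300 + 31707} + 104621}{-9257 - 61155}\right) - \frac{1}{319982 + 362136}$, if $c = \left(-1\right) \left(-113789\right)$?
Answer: $\frac{345598569438391804260}{6003661577} - \frac{157231 i \sqrt{22593}}{35206} \approx 5.7565 \cdot 10^{10} - 671.29 i$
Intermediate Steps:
$c = 113789$
$\left(c + 200673\right) \left(183059 + \frac{\sqrt{-54300 + 31707} + 104621}{-9257 - 61155}\right) - \frac{1}{319982 + 362136} = \left(113789 + 200673\right) \left(183059 + \frac{\sqrt{-54300 + 31707} + 104621}{-9257 - 61155}\right) - \frac{1}{319982 + 362136} = 314462 \left(183059 + \frac{\sqrt{-22593} + 104621}{-70412}\right) - \frac{1}{682118} = 314462 \left(183059 + \left(i \sqrt{22593} + 104621\right) \left(- \frac{1}{70412}\right)\right) - \frac{1}{682118} = 314462 \left(183059 + \left(104621 + i \sqrt{22593}\right) \left(- \frac{1}{70412}\right)\right) - \frac{1}{682118} = 314462 \left(183059 - \left(\frac{104621}{70412} + \frac{i \sqrt{22593}}{70412}\right)\right) - \frac{1}{682118} = 314462 \left(\frac{12889445687}{70412} - \frac{i \sqrt{22593}}{70412}\right) - \frac{1}{682118} = \left(\frac{2026620434812697}{35206} - \frac{157231 i \sqrt{22593}}{35206}\right) - \frac{1}{682118} = \frac{345598569438391804260}{6003661577} - \frac{157231 i \sqrt{22593}}{35206}$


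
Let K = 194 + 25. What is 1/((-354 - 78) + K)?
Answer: -1/213 ≈ -0.0046948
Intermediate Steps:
K = 219
1/((-354 - 78) + K) = 1/((-354 - 78) + 219) = 1/(-432 + 219) = 1/(-213) = -1/213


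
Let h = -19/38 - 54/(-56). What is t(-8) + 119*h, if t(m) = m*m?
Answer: 477/4 ≈ 119.25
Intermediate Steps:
h = 13/28 (h = -19*1/38 - 54*(-1/56) = -1/2 + 27/28 = 13/28 ≈ 0.46429)
t(m) = m**2
t(-8) + 119*h = (-8)**2 + 119*(13/28) = 64 + 221/4 = 477/4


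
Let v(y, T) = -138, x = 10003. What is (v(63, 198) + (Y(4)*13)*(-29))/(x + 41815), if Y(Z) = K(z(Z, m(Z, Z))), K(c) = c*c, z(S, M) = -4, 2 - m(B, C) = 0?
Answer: -3085/25909 ≈ -0.11907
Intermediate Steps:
m(B, C) = 2 (m(B, C) = 2 - 1*0 = 2 + 0 = 2)
K(c) = c**2
Y(Z) = 16 (Y(Z) = (-4)**2 = 16)
(v(63, 198) + (Y(4)*13)*(-29))/(x + 41815) = (-138 + (16*13)*(-29))/(10003 + 41815) = (-138 + 208*(-29))/51818 = (-138 - 6032)*(1/51818) = -6170*1/51818 = -3085/25909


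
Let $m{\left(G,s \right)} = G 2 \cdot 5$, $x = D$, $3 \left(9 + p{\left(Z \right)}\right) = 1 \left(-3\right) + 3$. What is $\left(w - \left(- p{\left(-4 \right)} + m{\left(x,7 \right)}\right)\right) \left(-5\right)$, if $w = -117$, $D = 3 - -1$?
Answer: $830$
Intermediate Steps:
$p{\left(Z \right)} = -9$ ($p{\left(Z \right)} = -9 + \frac{1 \left(-3\right) + 3}{3} = -9 + \frac{-3 + 3}{3} = -9 + \frac{1}{3} \cdot 0 = -9 + 0 = -9$)
$D = 4$ ($D = 3 + 1 = 4$)
$x = 4$
$m{\left(G,s \right)} = 10 G$ ($m{\left(G,s \right)} = 2 G 5 = 10 G$)
$\left(w - \left(- p{\left(-4 \right)} + m{\left(x,7 \right)}\right)\right) \left(-5\right) = \left(-117 - \left(9 + 10 \cdot 4\right)\right) \left(-5\right) = \left(-117 - 49\right) \left(-5\right) = \left(-166\right) \left(-5\right) = 830$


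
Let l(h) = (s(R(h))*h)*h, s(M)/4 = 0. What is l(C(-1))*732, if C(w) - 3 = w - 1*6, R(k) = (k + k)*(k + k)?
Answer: 0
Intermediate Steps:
R(k) = 4*k**2 (R(k) = (2*k)*(2*k) = 4*k**2)
s(M) = 0 (s(M) = 4*0 = 0)
C(w) = -3 + w (C(w) = 3 + (w - 1*6) = 3 + (w - 6) = 3 + (-6 + w) = -3 + w)
l(h) = 0 (l(h) = (0*h)*h = 0*h = 0)
l(C(-1))*732 = 0*732 = 0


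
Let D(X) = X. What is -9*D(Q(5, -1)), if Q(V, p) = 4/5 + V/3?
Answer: -111/5 ≈ -22.200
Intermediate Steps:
Q(V, p) = 4/5 + V/3 (Q(V, p) = 4*(1/5) + V*(1/3) = 4/5 + V/3)
-9*D(Q(5, -1)) = -9*(4/5 + (1/3)*5) = -9*(4/5 + 5/3) = -9*37/15 = -111/5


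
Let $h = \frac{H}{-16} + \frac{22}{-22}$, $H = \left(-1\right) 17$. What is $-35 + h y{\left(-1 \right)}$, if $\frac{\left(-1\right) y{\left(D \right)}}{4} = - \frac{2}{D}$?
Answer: $- \frac{71}{2} \approx -35.5$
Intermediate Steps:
$y{\left(D \right)} = \frac{8}{D}$ ($y{\left(D \right)} = - 4 \left(- \frac{2}{D}\right) = \frac{8}{D}$)
$H = -17$
$h = \frac{1}{16}$ ($h = - \frac{17}{-16} + \frac{22}{-22} = \left(-17\right) \left(- \frac{1}{16}\right) + 22 \left(- \frac{1}{22}\right) = \frac{17}{16} - 1 = \frac{1}{16} \approx 0.0625$)
$-35 + h y{\left(-1 \right)} = -35 + \frac{8 \frac{1}{-1}}{16} = -35 + \frac{8 \left(-1\right)}{16} = -35 + \frac{1}{16} \left(-8\right) = -35 - \frac{1}{2} = - \frac{71}{2}$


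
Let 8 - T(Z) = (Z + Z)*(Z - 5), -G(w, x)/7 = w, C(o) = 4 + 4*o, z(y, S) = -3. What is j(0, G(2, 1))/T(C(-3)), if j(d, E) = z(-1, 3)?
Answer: 3/200 ≈ 0.015000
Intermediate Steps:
G(w, x) = -7*w
T(Z) = 8 - 2*Z*(-5 + Z) (T(Z) = 8 - (Z + Z)*(Z - 5) = 8 - 2*Z*(-5 + Z))
j(d, E) = -3
j(0, G(2, 1))/T(C(-3)) = -3/(8 - 2*(4 + 4*(-3))² + 10*(4 + 4*(-3))) = -3/(8 - 2*(4 - 12)² + 10*(4 - 12)) = -3/(8 - 2*(-8)² + 10*(-8)) = -3/(8 - 2*64 - 80) = -3/(8 - 128 - 80) = -3/(-200) = -3*(-1/200) = 3/200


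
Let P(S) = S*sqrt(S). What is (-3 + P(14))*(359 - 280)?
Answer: -237 + 1106*sqrt(14) ≈ 3901.3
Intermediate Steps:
P(S) = S**(3/2)
(-3 + P(14))*(359 - 280) = (-3 + 14**(3/2))*(359 - 280) = (-3 + 14*sqrt(14))*79 = -237 + 1106*sqrt(14)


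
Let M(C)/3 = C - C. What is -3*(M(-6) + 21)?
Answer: -63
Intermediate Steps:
M(C) = 0 (M(C) = 3*(C - C) = 3*0 = 0)
-3*(M(-6) + 21) = -3*(0 + 21) = -3*21 = -63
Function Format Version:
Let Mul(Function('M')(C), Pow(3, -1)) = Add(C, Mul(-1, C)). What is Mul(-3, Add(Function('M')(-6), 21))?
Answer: -63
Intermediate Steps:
Function('M')(C) = 0 (Function('M')(C) = Mul(3, Add(C, Mul(-1, C))) = Mul(3, 0) = 0)
Mul(-3, Add(Function('M')(-6), 21)) = Mul(-3, Add(0, 21)) = Mul(-3, 21) = -63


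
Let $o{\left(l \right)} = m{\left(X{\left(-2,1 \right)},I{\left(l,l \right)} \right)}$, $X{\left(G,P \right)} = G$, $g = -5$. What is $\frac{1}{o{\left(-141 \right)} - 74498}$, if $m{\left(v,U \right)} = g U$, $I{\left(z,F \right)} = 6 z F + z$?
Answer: $- \frac{1}{670223} \approx -1.492 \cdot 10^{-6}$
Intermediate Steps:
$I{\left(z,F \right)} = z + 6 F z$ ($I{\left(z,F \right)} = 6 F z + z = z + 6 F z$)
$m{\left(v,U \right)} = - 5 U$
$o{\left(l \right)} = - 5 l \left(1 + 6 l\right)$
$\frac{1}{o{\left(-141 \right)} - 74498} = \frac{1}{\left(-5\right) \left(-141\right) \left(1 + 6 \left(-141\right)\right) - 74498} = \frac{1}{\left(-5\right) \left(-141\right) \left(1 - 846\right) - 74498} = \frac{1}{\left(-5\right) \left(-141\right) \left(-845\right) - 74498} = \frac{1}{-595725 - 74498} = \frac{1}{-670223} = - \frac{1}{670223}$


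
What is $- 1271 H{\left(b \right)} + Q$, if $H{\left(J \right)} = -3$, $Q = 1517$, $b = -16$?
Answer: $5330$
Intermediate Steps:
$- 1271 H{\left(b \right)} + Q = \left(-1271\right) \left(-3\right) + 1517 = 3813 + 1517 = 5330$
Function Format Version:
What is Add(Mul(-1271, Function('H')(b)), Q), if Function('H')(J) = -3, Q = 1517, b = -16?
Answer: 5330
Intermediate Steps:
Add(Mul(-1271, Function('H')(b)), Q) = Add(Mul(-1271, -3), 1517) = Add(3813, 1517) = 5330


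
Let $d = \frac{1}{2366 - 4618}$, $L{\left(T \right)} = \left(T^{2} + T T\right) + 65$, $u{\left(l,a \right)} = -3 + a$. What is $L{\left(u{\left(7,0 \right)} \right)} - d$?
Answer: $\frac{186917}{2252} \approx 83.0$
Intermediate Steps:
$L{\left(T \right)} = 65 + 2 T^{2}$ ($L{\left(T \right)} = \left(T^{2} + T^{2}\right) + 65 = 2 T^{2} + 65 = 65 + 2 T^{2}$)
$d = - \frac{1}{2252}$ ($d = \frac{1}{-2252} = - \frac{1}{2252} \approx -0.00044405$)
$L{\left(u{\left(7,0 \right)} \right)} - d = \left(65 + 2 \left(-3 + 0\right)^{2}\right) - - \frac{1}{2252} = \left(65 + 2 \left(-3\right)^{2}\right) + \frac{1}{2252} = \left(65 + 2 \cdot 9\right) + \frac{1}{2252} = \left(65 + 18\right) + \frac{1}{2252} = 83 + \frac{1}{2252} = \frac{186917}{2252}$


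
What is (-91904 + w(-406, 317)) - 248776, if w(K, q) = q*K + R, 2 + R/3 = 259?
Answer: -468611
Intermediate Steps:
R = 771 (R = -6 + 3*259 = -6 + 777 = 771)
w(K, q) = 771 + K*q (w(K, q) = q*K + 771 = K*q + 771 = 771 + K*q)
(-91904 + w(-406, 317)) - 248776 = (-91904 + (771 - 406*317)) - 248776 = (-91904 + (771 - 128702)) - 248776 = (-91904 - 127931) - 248776 = -219835 - 248776 = -468611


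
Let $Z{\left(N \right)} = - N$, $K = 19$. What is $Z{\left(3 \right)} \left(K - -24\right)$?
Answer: $-129$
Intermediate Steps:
$Z{\left(3 \right)} \left(K - -24\right) = \left(-1\right) 3 \left(19 - -24\right) = - 3 \left(19 + 24\right) = \left(-3\right) 43 = -129$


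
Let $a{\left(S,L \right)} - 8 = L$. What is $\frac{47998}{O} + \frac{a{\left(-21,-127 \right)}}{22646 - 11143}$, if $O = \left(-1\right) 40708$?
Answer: $- \frac{278482623}{234132062} \approx -1.1894$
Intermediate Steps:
$a{\left(S,L \right)} = 8 + L$
$O = -40708$
$\frac{47998}{O} + \frac{a{\left(-21,-127 \right)}}{22646 - 11143} = \frac{47998}{-40708} + \frac{8 - 127}{22646 - 11143} = 47998 \left(- \frac{1}{40708}\right) - \frac{119}{11503} = - \frac{23999}{20354} - \frac{119}{11503} = - \frac{278482623}{234132062}$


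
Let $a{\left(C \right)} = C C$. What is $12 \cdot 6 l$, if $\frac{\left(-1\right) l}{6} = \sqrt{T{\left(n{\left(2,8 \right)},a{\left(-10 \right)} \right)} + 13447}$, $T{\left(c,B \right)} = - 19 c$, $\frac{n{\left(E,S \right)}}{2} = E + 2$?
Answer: $- 432 \sqrt{13295} \approx -49811.0$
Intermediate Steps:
$a{\left(C \right)} = C^{2}$
$n{\left(E,S \right)} = 4 + 2 E$ ($n{\left(E,S \right)} = 2 \left(E + 2\right) = 2 \left(2 + E\right) = 4 + 2 E$)
$l = - 6 \sqrt{13295}$ ($l = - 6 \sqrt{- 19 \left(4 + 2 \cdot 2\right) + 13447} = - 6 \sqrt{- 19 \left(4 + 4\right) + 13447} = - 6 \sqrt{\left(-19\right) 8 + 13447} = - 6 \sqrt{-152 + 13447} = - 6 \sqrt{13295} \approx -691.82$)
$12 \cdot 6 l = 12 \cdot 6 \left(- 6 \sqrt{13295}\right) = 72 \left(- 6 \sqrt{13295}\right) = - 432 \sqrt{13295}$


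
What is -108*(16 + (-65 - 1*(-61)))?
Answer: -1296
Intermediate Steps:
-108*(16 + (-65 - 1*(-61))) = -108*(16 + (-65 + 61)) = -108*(16 - 4) = -108*12 = -1296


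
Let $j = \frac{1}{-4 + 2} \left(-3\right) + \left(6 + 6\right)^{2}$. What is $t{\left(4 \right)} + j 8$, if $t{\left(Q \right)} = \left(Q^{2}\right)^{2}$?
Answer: $1420$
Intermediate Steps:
$t{\left(Q \right)} = Q^{4}$
$j = \frac{291}{2}$ ($j = \frac{1}{-2} \left(-3\right) + 12^{2} = \left(- \frac{1}{2}\right) \left(-3\right) + 144 = \frac{3}{2} + 144 = \frac{291}{2} \approx 145.5$)
$t{\left(4 \right)} + j 8 = 4^{4} + \frac{291}{2} \cdot 8 = 256 + 1164 = 1420$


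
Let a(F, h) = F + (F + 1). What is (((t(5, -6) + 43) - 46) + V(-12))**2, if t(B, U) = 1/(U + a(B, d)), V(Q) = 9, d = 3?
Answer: 961/25 ≈ 38.440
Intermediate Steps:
a(F, h) = 1 + 2*F (a(F, h) = F + (1 + F) = 1 + 2*F)
t(B, U) = 1/(1 + U + 2*B) (t(B, U) = 1/(U + (1 + 2*B)) = 1/(1 + U + 2*B))
(((t(5, -6) + 43) - 46) + V(-12))**2 = (((1/(1 - 6 + 2*5) + 43) - 46) + 9)**2 = (((1/(1 - 6 + 10) + 43) - 46) + 9)**2 = (((1/5 + 43) - 46) + 9)**2 = ((216/5 - 46) + 9)**2 = (-14/5 + 9)**2 = (31/5)**2 = 961/25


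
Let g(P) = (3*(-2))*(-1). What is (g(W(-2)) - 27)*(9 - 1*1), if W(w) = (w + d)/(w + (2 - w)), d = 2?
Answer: -168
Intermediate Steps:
W(w) = 1 + w/2 (W(w) = (w + 2)/(w + (2 - w)) = (2 + w)/2 = (2 + w)*(1/2) = 1 + w/2)
g(P) = 6 (g(P) = -6*(-1) = 6)
(g(W(-2)) - 27)*(9 - 1*1) = (6 - 27)*(9 - 1*1) = -21*(9 - 1) = -21*8 = -168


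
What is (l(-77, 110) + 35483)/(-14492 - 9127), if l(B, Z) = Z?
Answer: -35593/23619 ≈ -1.5070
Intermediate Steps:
(l(-77, 110) + 35483)/(-14492 - 9127) = (110 + 35483)/(-14492 - 9127) = 35593/(-23619) = 35593*(-1/23619) = -35593/23619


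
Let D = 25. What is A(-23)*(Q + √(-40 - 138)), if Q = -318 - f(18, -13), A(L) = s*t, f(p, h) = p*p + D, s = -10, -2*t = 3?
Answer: -10005 + 15*I*√178 ≈ -10005.0 + 200.13*I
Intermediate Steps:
t = -3/2 (t = -½*3 = -3/2 ≈ -1.5000)
f(p, h) = 25 + p² (f(p, h) = p*p + 25 = p² + 25 = 25 + p²)
A(L) = 15 (A(L) = -10*(-3/2) = 15)
Q = -667 (Q = -318 - (25 + 18²) = -318 - (25 + 324) = -318 - 1*349 = -318 - 349 = -667)
A(-23)*(Q + √(-40 - 138)) = 15*(-667 + √(-40 - 138)) = 15*(-667 + √(-178)) = 15*(-667 + I*√178) = -10005 + 15*I*√178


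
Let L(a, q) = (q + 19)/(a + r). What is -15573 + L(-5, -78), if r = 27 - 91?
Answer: -1074478/69 ≈ -15572.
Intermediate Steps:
r = -64
L(a, q) = (19 + q)/(-64 + a) (L(a, q) = (q + 19)/(a - 64) = (19 + q)/(-64 + a))
-15573 + L(-5, -78) = -15573 + (19 - 78)/(-64 - 5) = -15573 - 59/(-69) = -15573 - 1/69*(-59) = -15573 + 59/69 = -1074478/69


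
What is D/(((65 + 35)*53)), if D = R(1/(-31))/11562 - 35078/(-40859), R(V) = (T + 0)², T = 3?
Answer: 135313189/834594105800 ≈ 0.00016213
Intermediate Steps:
R(V) = 9 (R(V) = (3 + 0)² = 3² = 9)
D = 135313189/157470586 (D = 9/11562 - 35078/(-40859) = 9*(1/11562) - 35078*(-1/40859) = 3/3854 + 35078/40859 = 135313189/157470586 ≈ 0.85929)
D/(((65 + 35)*53)) = 135313189/(157470586*(((65 + 35)*53))) = 135313189/(157470586*((100*53))) = (135313189/157470586)/5300 = (135313189/157470586)*(1/5300) = 135313189/834594105800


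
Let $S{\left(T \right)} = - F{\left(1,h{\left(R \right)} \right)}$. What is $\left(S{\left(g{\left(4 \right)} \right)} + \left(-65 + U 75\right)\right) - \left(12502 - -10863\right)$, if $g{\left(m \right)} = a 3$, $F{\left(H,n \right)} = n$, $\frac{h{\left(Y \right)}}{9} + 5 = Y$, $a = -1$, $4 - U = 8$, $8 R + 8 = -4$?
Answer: $- \frac{47343}{2} \approx -23672.0$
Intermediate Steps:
$R = - \frac{3}{2}$ ($R = -1 + \frac{1}{8} \left(-4\right) = -1 - \frac{1}{2} = - \frac{3}{2} \approx -1.5$)
$U = -4$ ($U = 4 - 8 = -4$)
$h{\left(Y \right)} = -45 + 9 Y$
$g{\left(m \right)} = -3$ ($g{\left(m \right)} = \left(-1\right) 3 = -3$)
$S{\left(T \right)} = \frac{117}{2}$ ($S{\left(T \right)} = - (-45 + 9 \left(- \frac{3}{2}\right)) = - (-45 - \frac{27}{2}) = \left(-1\right) \left(- \frac{117}{2}\right) = \frac{117}{2}$)
$\left(S{\left(g{\left(4 \right)} \right)} + \left(-65 + U 75\right)\right) - \left(12502 - -10863\right) = \left(\frac{117}{2} - 365\right) - \left(12502 - -10863\right) = \left(\frac{117}{2} - 365\right) - \left(12502 + 10863\right) = \left(\frac{117}{2} - 365\right) - 23365 = - \frac{613}{2} - 23365 = - \frac{47343}{2}$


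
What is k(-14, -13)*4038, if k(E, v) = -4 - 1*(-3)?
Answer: -4038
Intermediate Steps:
k(E, v) = -1 (k(E, v) = -4 + 3 = -1)
k(-14, -13)*4038 = -1*4038 = -4038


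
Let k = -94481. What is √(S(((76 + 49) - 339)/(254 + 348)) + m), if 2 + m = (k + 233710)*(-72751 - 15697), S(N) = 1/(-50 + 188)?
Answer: I*√234517844455998/138 ≈ 1.1097e+5*I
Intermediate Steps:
S(N) = 1/138
m = -12314526594 (m = -2 + (-94481 + 233710)*(-72751 - 15697) = -2 + 139229*(-88448) = -2 - 12314526592 = -12314526594)
√(S(((76 + 49) - 339)/(254 + 348)) + m) = √(1/138 - 12314526594) = √(-1699404669971/138) = I*√234517844455998/138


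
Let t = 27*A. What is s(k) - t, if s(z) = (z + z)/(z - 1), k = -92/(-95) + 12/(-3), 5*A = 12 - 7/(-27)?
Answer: -123893/1915 ≈ -64.696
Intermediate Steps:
A = 331/135 (A = (12 - 7/(-27))/5 = (12 - 7*(-1/27))/5 = (12 + 7/27)/5 = (⅕)*(331/27) = 331/135 ≈ 2.4519)
k = -288/95 (k = -92*(-1/95) + 12*(-⅓) = 92/95 - 4 = -288/95 ≈ -3.0316)
s(z) = 2*z/(-1 + z) (s(z) = (2*z)/(-1 + z) = 2*z/(-1 + z))
t = 331/5 (t = 27*(331/135) = 331/5 ≈ 66.200)
s(k) - t = 2*(-288/95)/(-1 - 288/95) - 1*331/5 = 2*(-288/95)/(-383/95) - 331/5 = 2*(-288/95)*(-95/383) - 331/5 = 576/383 - 331/5 = -123893/1915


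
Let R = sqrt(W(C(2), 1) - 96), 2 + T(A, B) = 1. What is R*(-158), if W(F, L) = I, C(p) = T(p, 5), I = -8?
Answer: -316*I*sqrt(26) ≈ -1611.3*I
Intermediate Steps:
T(A, B) = -1 (T(A, B) = -2 + 1 = -1)
C(p) = -1
W(F, L) = -8
R = 2*I*sqrt(26) (R = sqrt(-8 - 96) = sqrt(-104) = 2*I*sqrt(26) ≈ 10.198*I)
R*(-158) = (2*I*sqrt(26))*(-158) = -316*I*sqrt(26)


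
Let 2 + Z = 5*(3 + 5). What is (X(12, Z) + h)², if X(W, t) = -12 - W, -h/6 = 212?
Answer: 1679616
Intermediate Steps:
h = -1272 (h = -6*212 = -1272)
Z = 38 (Z = -2 + 5*(3 + 5) = -2 + 5*8 = -2 + 40 = 38)
(X(12, Z) + h)² = ((-12 - 1*12) - 1272)² = ((-12 - 12) - 1272)² = (-24 - 1272)² = (-1296)² = 1679616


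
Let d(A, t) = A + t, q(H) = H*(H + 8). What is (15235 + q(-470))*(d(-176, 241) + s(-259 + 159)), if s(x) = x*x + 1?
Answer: 2339086750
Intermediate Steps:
q(H) = H*(8 + H)
s(x) = 1 + x² (s(x) = x² + 1 = 1 + x²)
(15235 + q(-470))*(d(-176, 241) + s(-259 + 159)) = (15235 - 470*(8 - 470))*((-176 + 241) + (1 + (-259 + 159)²)) = (15235 - 470*(-462))*(65 + (1 + (-100)²)) = (15235 + 217140)*(65 + (1 + 10000)) = 232375*(65 + 10001) = 232375*10066 = 2339086750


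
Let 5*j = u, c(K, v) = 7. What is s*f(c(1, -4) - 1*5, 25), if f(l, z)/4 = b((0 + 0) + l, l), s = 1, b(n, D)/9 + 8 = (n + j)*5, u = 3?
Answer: 180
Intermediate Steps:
j = 3/5 (j = (1/5)*3 = 3/5 ≈ 0.60000)
b(n, D) = -45 + 45*n (b(n, D) = -72 + 9*((n + 3/5)*5) = -72 + 9*((3/5 + n)*5) = -72 + 9*(3 + 5*n) = -72 + (27 + 45*n) = -45 + 45*n)
f(l, z) = -180 + 180*l (f(l, z) = 4*(-45 + 45*((0 + 0) + l)) = 4*(-45 + 45*(0 + l)) = 4*(-45 + 45*l) = -180 + 180*l)
s*f(c(1, -4) - 1*5, 25) = 1*(-180 + 180*(7 - 1*5)) = 1*(-180 + 180*(7 - 5)) = 1*(-180 + 180*2) = 1*(-180 + 360) = 1*180 = 180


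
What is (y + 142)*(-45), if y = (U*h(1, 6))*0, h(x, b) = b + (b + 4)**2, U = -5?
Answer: -6390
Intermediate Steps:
h(x, b) = b + (4 + b)**2
y = 0 (y = -5*(6 + (4 + 6)**2)*0 = -5*(6 + 10**2)*0 = -5*(6 + 100)*0 = -5*106*0 = -530*0 = 0)
(y + 142)*(-45) = (0 + 142)*(-45) = 142*(-45) = -6390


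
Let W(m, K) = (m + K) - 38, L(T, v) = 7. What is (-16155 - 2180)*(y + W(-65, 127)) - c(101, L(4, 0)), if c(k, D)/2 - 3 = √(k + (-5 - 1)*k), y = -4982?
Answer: 90904924 - 2*I*√505 ≈ 9.0905e+7 - 44.944*I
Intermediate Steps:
W(m, K) = -38 + K + m (W(m, K) = (K + m) - 38 = -38 + K + m)
c(k, D) = 6 + 2*√5*√(-k) (c(k, D) = 6 + 2*√(k + (-5 - 1)*k) = 6 + 2*√(k - 6*k) = 6 + 2*√(-5*k) = 6 + 2*(√5*√(-k)) = 6 + 2*√5*√(-k))
(-16155 - 2180)*(y + W(-65, 127)) - c(101, L(4, 0)) = (-16155 - 2180)*(-4982 + (-38 + 127 - 65)) - (6 + 2*√5*√(-1*101)) = -18335*(-4982 + 24) - (6 + 2*√5*√(-101)) = -18335*(-4958) - (6 + 2*√5*(I*√101)) = 90904930 - (6 + 2*I*√505) = 90904930 + (-6 - 2*I*√505) = 90904924 - 2*I*√505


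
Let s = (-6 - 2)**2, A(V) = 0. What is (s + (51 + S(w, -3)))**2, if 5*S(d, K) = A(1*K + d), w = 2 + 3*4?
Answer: 13225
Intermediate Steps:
w = 14 (w = 2 + 12 = 14)
S(d, K) = 0 (S(d, K) = (1/5)*0 = 0)
s = 64 (s = (-8)**2 = 64)
(s + (51 + S(w, -3)))**2 = (64 + (51 + 0))**2 = (64 + 51)**2 = 115**2 = 13225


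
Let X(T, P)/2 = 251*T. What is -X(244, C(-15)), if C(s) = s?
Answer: -122488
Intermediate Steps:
X(T, P) = 502*T (X(T, P) = 2*(251*T) = 502*T)
-X(244, C(-15)) = -502*244 = -1*122488 = -122488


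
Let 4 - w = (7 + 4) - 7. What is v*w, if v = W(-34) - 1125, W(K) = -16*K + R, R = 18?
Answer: 0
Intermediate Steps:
W(K) = 18 - 16*K (W(K) = -16*K + 18 = 18 - 16*K)
w = 0 (w = 4 - ((7 + 4) - 7) = 4 - (11 - 7) = 4 - 1*4 = 4 - 4 = 0)
v = -563 (v = (18 - 16*(-34)) - 1125 = (18 + 544) - 1125 = 562 - 1125 = -563)
v*w = -563*0 = 0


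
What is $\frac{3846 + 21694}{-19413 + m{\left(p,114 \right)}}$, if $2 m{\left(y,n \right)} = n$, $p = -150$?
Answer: $- \frac{6385}{4839} \approx -1.3195$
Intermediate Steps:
$m{\left(y,n \right)} = \frac{n}{2}$
$\frac{3846 + 21694}{-19413 + m{\left(p,114 \right)}} = \frac{3846 + 21694}{-19413 + \frac{1}{2} \cdot 114} = \frac{25540}{-19413 + 57} = \frac{25540}{-19356} = 25540 \left(- \frac{1}{19356}\right) = - \frac{6385}{4839}$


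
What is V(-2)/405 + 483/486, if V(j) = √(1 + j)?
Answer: 161/162 + I/405 ≈ 0.99383 + 0.0024691*I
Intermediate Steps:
V(-2)/405 + 483/486 = √(1 - 2)/405 + 483/486 = √(-1)*(1/405) + 483*(1/486) = I*(1/405) + 161/162 = I/405 + 161/162 = 161/162 + I/405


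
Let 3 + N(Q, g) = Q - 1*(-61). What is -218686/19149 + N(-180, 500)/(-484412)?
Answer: -4074299479/356769438 ≈ -11.420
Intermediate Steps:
N(Q, g) = 58 + Q (N(Q, g) = -3 + (Q - 1*(-61)) = -3 + (Q + 61) = -3 + (61 + Q) = 58 + Q)
-218686/19149 + N(-180, 500)/(-484412) = -218686/19149 + (58 - 180)/(-484412) = -218686*1/19149 - 122*(-1/484412) = -16822/1473 + 61/242206 = -4074299479/356769438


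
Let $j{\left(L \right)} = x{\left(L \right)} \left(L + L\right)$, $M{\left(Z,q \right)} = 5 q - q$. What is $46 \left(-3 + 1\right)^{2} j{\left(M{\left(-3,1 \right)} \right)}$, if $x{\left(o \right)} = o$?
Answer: $5888$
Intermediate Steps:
$M{\left(Z,q \right)} = 4 q$
$j{\left(L \right)} = 2 L^{2}$ ($j{\left(L \right)} = L \left(L + L\right) = L 2 L = 2 L^{2}$)
$46 \left(-3 + 1\right)^{2} j{\left(M{\left(-3,1 \right)} \right)} = 46 \left(-3 + 1\right)^{2} \cdot 2 \left(4 \cdot 1\right)^{2} = 46 \left(-2\right)^{2} \cdot 2 \cdot 4^{2} = 46 \cdot 4 \cdot 2 \cdot 16 = 46 \cdot 4 \cdot 32 = 46 \cdot 128 = 5888$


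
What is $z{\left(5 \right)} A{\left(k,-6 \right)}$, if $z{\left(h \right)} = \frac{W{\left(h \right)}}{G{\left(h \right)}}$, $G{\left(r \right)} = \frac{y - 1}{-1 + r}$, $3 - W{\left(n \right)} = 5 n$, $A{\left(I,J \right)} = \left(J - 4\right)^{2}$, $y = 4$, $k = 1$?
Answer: $- \frac{8800}{3} \approx -2933.3$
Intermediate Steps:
$A{\left(I,J \right)} = \left(-4 + J\right)^{2}$
$W{\left(n \right)} = 3 - 5 n$
$G{\left(r \right)} = \frac{3}{-1 + r}$ ($G{\left(r \right)} = \frac{4 - 1}{-1 + r} = \frac{3}{-1 + r}$)
$z{\left(h \right)} = \left(3 - 5 h\right) \left(- \frac{1}{3} + \frac{h}{3}\right)$ ($z{\left(h \right)} = \frac{3 - 5 h}{3 \frac{1}{-1 + h}} = \left(3 - 5 h\right) \left(- \frac{1}{3} + \frac{h}{3}\right)$)
$z{\left(5 \right)} A{\left(k,-6 \right)} = - \frac{\left(-1 + 5\right) \left(-3 + 5 \cdot 5\right)}{3} \left(-4 - 6\right)^{2} = \left(- \frac{1}{3}\right) 4 \left(-3 + 25\right) \left(-10\right)^{2} = \left(- \frac{1}{3}\right) 4 \cdot 22 \cdot 100 = \left(- \frac{88}{3}\right) 100 = - \frac{8800}{3}$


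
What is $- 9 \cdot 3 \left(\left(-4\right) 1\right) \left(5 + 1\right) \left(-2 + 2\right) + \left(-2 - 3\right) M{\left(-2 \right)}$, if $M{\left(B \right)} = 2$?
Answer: $-10$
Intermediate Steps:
$- 9 \cdot 3 \left(\left(-4\right) 1\right) \left(5 + 1\right) \left(-2 + 2\right) + \left(-2 - 3\right) M{\left(-2 \right)} = - 9 \cdot 3 \left(\left(-4\right) 1\right) \left(5 + 1\right) \left(-2 + 2\right) + \left(-2 - 3\right) 2 = - 9 \cdot 3 \left(-4\right) 6 \cdot 0 - 10 = - 9 \left(\left(-12\right) 0\right) - 10 = \left(-9\right) 0 - 10 = 0 - 10 = -10$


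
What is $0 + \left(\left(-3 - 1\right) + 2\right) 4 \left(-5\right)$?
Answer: $40$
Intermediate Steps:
$0 + \left(\left(-3 - 1\right) + 2\right) 4 \left(-5\right) = 0 + \left(-4 + 2\right) 4 \left(-5\right) = 0 + \left(-2\right) 4 \left(-5\right) = 0 - -40 = 0 + 40 = 40$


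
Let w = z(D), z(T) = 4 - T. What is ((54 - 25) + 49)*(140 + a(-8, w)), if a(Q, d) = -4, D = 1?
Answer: 10608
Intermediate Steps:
w = 3 (w = 4 - 1*1 = 4 - 1 = 3)
((54 - 25) + 49)*(140 + a(-8, w)) = ((54 - 25) + 49)*(140 - 4) = (29 + 49)*136 = 78*136 = 10608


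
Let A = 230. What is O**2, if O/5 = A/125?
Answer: 2116/25 ≈ 84.640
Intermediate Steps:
O = 46/5 (O = 5*(230/125) = 5*(230*(1/125)) = 5*(46/25) = 46/5 ≈ 9.2000)
O**2 = (46/5)**2 = 2116/25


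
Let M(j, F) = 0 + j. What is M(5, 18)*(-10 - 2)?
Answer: -60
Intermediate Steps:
M(j, F) = j
M(5, 18)*(-10 - 2) = 5*(-10 - 2) = 5*(-12) = -60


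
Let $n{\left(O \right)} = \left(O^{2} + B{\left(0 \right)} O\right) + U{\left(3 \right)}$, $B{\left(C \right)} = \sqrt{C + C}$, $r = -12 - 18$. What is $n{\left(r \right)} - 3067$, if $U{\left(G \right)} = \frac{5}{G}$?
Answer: $- \frac{6496}{3} \approx -2165.3$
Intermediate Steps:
$r = -30$ ($r = -12 - 18 = -30$)
$B{\left(C \right)} = \sqrt{2} \sqrt{C}$ ($B{\left(C \right)} = \sqrt{2 C} = \sqrt{2} \sqrt{C}$)
$n{\left(O \right)} = \frac{5}{3} + O^{2}$ ($n{\left(O \right)} = \left(O^{2} + \sqrt{2} \sqrt{0} O\right) + \frac{5}{3} = \left(O^{2} + \sqrt{2} \cdot 0 O\right) + 5 \cdot \frac{1}{3} = \left(O^{2} + 0 O\right) + \frac{5}{3} = \left(O^{2} + 0\right) + \frac{5}{3} = O^{2} + \frac{5}{3} = \frac{5}{3} + O^{2}$)
$n{\left(r \right)} - 3067 = \left(\frac{5}{3} + \left(-30\right)^{2}\right) - 3067 = \left(\frac{5}{3} + 900\right) - 3067 = \frac{2705}{3} - 3067 = - \frac{6496}{3}$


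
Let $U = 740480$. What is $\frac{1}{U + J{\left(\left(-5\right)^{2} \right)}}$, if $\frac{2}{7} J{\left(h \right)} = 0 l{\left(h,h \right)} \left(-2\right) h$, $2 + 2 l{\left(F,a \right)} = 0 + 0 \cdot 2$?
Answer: $\frac{1}{740480} \approx 1.3505 \cdot 10^{-6}$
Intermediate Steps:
$l{\left(F,a \right)} = -1$ ($l{\left(F,a \right)} = -1 + \frac{0 + 0 \cdot 2}{2} = -1 + \frac{0 + 0}{2} = -1 + \frac{1}{2} \cdot 0 = -1 + 0 = -1$)
$J{\left(h \right)} = 0$ ($J{\left(h \right)} = \frac{7 \cdot 0 \left(-1\right) \left(-2\right) h}{2} = \frac{7 \cdot 0 \left(-2\right) h}{2} = \frac{7 \cdot 0 h}{2} = \frac{7}{2} \cdot 0 = 0$)
$\frac{1}{U + J{\left(\left(-5\right)^{2} \right)}} = \frac{1}{740480 + 0} = \frac{1}{740480}$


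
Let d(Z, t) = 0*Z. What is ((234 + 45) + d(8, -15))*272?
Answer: 75888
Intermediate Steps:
d(Z, t) = 0
((234 + 45) + d(8, -15))*272 = ((234 + 45) + 0)*272 = (279 + 0)*272 = 279*272 = 75888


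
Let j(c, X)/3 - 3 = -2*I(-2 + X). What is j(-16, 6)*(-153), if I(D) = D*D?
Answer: 13311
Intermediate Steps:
I(D) = D²
j(c, X) = 9 - 6*(-2 + X)² (j(c, X) = 9 + 3*(-2*(-2 + X)²) = 9 - 6*(-2 + X)²)
j(-16, 6)*(-153) = (9 - 6*(-2 + 6)²)*(-153) = (9 - 6*4²)*(-153) = (9 - 6*16)*(-153) = (9 - 96)*(-153) = -87*(-153) = 13311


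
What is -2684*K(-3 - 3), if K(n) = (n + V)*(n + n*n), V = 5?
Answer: 80520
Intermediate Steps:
K(n) = (5 + n)*(n + n²) (K(n) = (n + 5)*(n + n*n) = (5 + n)*(n + n²))
-2684*K(-3 - 3) = -2684*(-3 - 3)*(5 + (-3 - 3)² + 6*(-3 - 3)) = -(-16104)*(5 + (-6)² + 6*(-6)) = -(-16104)*(5 + 36 - 36) = -(-16104)*5 = -2684*(-30) = 80520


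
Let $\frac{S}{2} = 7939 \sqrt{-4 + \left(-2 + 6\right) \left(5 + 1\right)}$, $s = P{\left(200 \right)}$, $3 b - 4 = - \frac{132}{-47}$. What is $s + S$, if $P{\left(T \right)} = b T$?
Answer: $\frac{64000}{141} + 31756 \sqrt{5} \approx 71463.0$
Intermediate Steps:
$b = \frac{320}{141}$ ($b = \frac{4}{3} + \frac{\left(-132\right) \frac{1}{-47}}{3} = \frac{4}{3} + \frac{\left(-132\right) \left(- \frac{1}{47}\right)}{3} = \frac{4}{3} + \frac{1}{3} \cdot \frac{132}{47} = \frac{4}{3} + \frac{44}{47} = \frac{320}{141} \approx 2.2695$)
$P{\left(T \right)} = \frac{320 T}{141}$
$s = \frac{64000}{141}$ ($s = \frac{320}{141} \cdot 200 = \frac{64000}{141} \approx 453.9$)
$S = 31756 \sqrt{5}$ ($S = 2 \cdot 7939 \sqrt{-4 + \left(-2 + 6\right) \left(5 + 1\right)} = 2 \cdot 7939 \sqrt{-4 + 4 \cdot 6} = 2 \cdot 7939 \sqrt{-4 + 24} = 2 \cdot 7939 \sqrt{20} = 2 \cdot 7939 \cdot 2 \sqrt{5} = 2 \cdot 15878 \sqrt{5} = 31756 \sqrt{5} \approx 71009.0$)
$s + S = \frac{64000}{141} + 31756 \sqrt{5}$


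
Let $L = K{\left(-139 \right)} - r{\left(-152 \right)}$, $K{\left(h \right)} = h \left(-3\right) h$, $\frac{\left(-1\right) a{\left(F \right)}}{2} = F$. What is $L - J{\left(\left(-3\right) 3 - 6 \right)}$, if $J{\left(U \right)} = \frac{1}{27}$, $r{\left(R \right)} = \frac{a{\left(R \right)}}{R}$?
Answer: $- \frac{1564948}{27} \approx -57961.0$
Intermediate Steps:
$a{\left(F \right)} = - 2 F$
$r{\left(R \right)} = -2$ ($r{\left(R \right)} = \frac{\left(-2\right) R}{R} = -2$)
$K{\left(h \right)} = - 3 h^{2}$ ($K{\left(h \right)} = - 3 h h = - 3 h^{2}$)
$L = -57961$ ($L = - 3 \left(-139\right)^{2} - -2 = \left(-3\right) 19321 + 2 = -57963 + 2 = -57961$)
$J{\left(U \right)} = \frac{1}{27}$
$L - J{\left(\left(-3\right) 3 - 6 \right)} = -57961 - \frac{1}{27} = - \frac{1564948}{27}$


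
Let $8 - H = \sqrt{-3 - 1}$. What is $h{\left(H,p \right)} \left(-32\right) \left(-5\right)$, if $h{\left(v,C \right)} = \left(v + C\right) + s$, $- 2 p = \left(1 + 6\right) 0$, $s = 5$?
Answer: $2080 - 320 i \approx 2080.0 - 320.0 i$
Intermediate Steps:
$p = 0$ ($p = - \frac{\left(1 + 6\right) 0}{2} = - \frac{7 \cdot 0}{2} = \left(- \frac{1}{2}\right) 0 = 0$)
$H = 8 - 2 i$ ($H = 8 - \sqrt{-3 - 1} = 8 - \sqrt{-4} = 8 - 2 i \approx 8.0 - 2.0 i$)
$h{\left(v,C \right)} = 5 + C + v$ ($h{\left(v,C \right)} = \left(v + C\right) + 5 = \left(C + v\right) + 5 = 5 + C + v$)
$h{\left(H,p \right)} \left(-32\right) \left(-5\right) = \left(5 + 0 + \left(8 - 2 i\right)\right) \left(-32\right) \left(-5\right) = \left(13 - 2 i\right) \left(-32\right) \left(-5\right) = \left(-416 + 64 i\right) \left(-5\right) = 2080 - 320 i$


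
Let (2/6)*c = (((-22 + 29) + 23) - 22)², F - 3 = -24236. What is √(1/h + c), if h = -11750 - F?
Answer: 7*√67842331/4161 ≈ 13.856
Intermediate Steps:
F = -24233 (F = 3 - 24236 = -24233)
h = 12483 (h = -11750 - 1*(-24233) = -11750 + 24233 = 12483)
c = 192 (c = 3*(((-22 + 29) + 23) - 22)² = 3*((7 + 23) - 22)² = 3*(30 - 22)² = 3*8² = 3*64 = 192)
√(1/h + c) = √(1/12483 + 192) = √(2396737/12483) = 7*√67842331/4161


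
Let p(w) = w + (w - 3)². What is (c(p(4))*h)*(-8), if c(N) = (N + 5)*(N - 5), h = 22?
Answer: 0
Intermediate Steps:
p(w) = w + (-3 + w)²
c(N) = (-5 + N)*(5 + N) (c(N) = (5 + N)*(-5 + N) = (-5 + N)*(5 + N))
(c(p(4))*h)*(-8) = ((-25 + (4 + (-3 + 4)²)²)*22)*(-8) = ((-25 + (4 + 1²)²)*22)*(-8) = ((-25 + (4 + 1)²)*22)*(-8) = ((-25 + 5²)*22)*(-8) = ((-25 + 25)*22)*(-8) = (0*22)*(-8) = 0*(-8) = 0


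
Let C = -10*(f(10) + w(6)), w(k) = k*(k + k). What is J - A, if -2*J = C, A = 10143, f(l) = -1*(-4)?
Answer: -9763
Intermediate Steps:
w(k) = 2*k**2 (w(k) = k*(2*k) = 2*k**2)
f(l) = 4
C = -760 (C = -10*(4 + 2*6**2) = -10*(4 + 2*36) = -10*(4 + 72) = -10*76 = -760)
J = 380 (J = -1/2*(-760) = 380)
J - A = 380 - 1*10143 = 380 - 10143 = -9763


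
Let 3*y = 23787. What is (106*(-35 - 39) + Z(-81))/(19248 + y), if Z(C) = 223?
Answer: -7621/27177 ≈ -0.28042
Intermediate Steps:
y = 7929 (y = (⅓)*23787 = 7929)
(106*(-35 - 39) + Z(-81))/(19248 + y) = (106*(-35 - 39) + 223)/(19248 + 7929) = (106*(-74) + 223)/27177 = (-7844 + 223)*(1/27177) = -7621*1/27177 = -7621/27177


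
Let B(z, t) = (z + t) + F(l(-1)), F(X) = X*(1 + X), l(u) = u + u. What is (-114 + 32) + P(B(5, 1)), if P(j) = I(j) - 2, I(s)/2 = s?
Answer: -68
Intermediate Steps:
l(u) = 2*u
I(s) = 2*s
B(z, t) = 2 + t + z (B(z, t) = (z + t) + (2*(-1))*(1 + 2*(-1)) = (t + z) - 2*(1 - 2) = (t + z) - 2*(-1) = (t + z) + 2 = 2 + t + z)
P(j) = -2 + 2*j (P(j) = 2*j - 2 = -2 + 2*j)
(-114 + 32) + P(B(5, 1)) = (-114 + 32) + (-2 + 2*(2 + 1 + 5)) = -82 + (-2 + 2*8) = -82 + (-2 + 16) = -82 + 14 = -68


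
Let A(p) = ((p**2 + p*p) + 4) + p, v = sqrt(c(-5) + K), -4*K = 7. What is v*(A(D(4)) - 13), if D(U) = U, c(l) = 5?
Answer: 27*sqrt(13)/2 ≈ 48.675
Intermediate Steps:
K = -7/4 (K = -1/4*7 = -7/4 ≈ -1.7500)
v = sqrt(13)/2 (v = sqrt(5 - 7/4) = sqrt(13/4) = sqrt(13)/2 ≈ 1.8028)
A(p) = 4 + p + 2*p**2 (A(p) = ((p**2 + p**2) + 4) + p = (2*p**2 + 4) + p = (4 + 2*p**2) + p = 4 + p + 2*p**2)
v*(A(D(4)) - 13) = (sqrt(13)/2)*((4 + 4 + 2*4**2) - 13) = (sqrt(13)/2)*((4 + 4 + 2*16) - 13) = (sqrt(13)/2)*((4 + 4 + 32) - 13) = (sqrt(13)/2)*(40 - 13) = (sqrt(13)/2)*27 = 27*sqrt(13)/2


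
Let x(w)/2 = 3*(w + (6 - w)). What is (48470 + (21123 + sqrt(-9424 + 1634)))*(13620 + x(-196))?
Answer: 950362008 + 13656*I*sqrt(7790) ≈ 9.5036e+8 + 1.2053e+6*I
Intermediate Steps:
x(w) = 36 (x(w) = 2*(3*(w + (6 - w))) = 2*(3*6) = 2*18 = 36)
(48470 + (21123 + sqrt(-9424 + 1634)))*(13620 + x(-196)) = (48470 + (21123 + sqrt(-9424 + 1634)))*(13620 + 36) = (48470 + (21123 + sqrt(-7790)))*13656 = (48470 + (21123 + I*sqrt(7790)))*13656 = (69593 + I*sqrt(7790))*13656 = 950362008 + 13656*I*sqrt(7790)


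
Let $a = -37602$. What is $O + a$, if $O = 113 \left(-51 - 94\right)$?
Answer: $-53987$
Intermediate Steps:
$O = -16385$ ($O = 113 \left(-145\right) = -16385$)
$O + a = -16385 - 37602 = -53987$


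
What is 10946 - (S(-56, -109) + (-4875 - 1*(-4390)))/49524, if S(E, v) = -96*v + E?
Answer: 542079781/49524 ≈ 10946.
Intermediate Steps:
S(E, v) = E - 96*v
10946 - (S(-56, -109) + (-4875 - 1*(-4390)))/49524 = 10946 - ((-56 - 96*(-109)) + (-4875 - 1*(-4390)))/49524 = 10946 - ((-56 + 10464) + (-4875 + 4390))/49524 = 10946 - (10408 - 485)/49524 = 10946 - 9923/49524 = 542079781/49524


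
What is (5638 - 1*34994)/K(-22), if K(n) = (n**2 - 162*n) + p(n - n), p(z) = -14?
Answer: -14678/2017 ≈ -7.2771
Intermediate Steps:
K(n) = -14 + n**2 - 162*n (K(n) = (n**2 - 162*n) - 14 = -14 + n**2 - 162*n)
(5638 - 1*34994)/K(-22) = (5638 - 1*34994)/(-14 + (-22)**2 - 162*(-22)) = (5638 - 34994)/(-14 + 484 + 3564) = -29356/4034 = -29356*1/4034 = -14678/2017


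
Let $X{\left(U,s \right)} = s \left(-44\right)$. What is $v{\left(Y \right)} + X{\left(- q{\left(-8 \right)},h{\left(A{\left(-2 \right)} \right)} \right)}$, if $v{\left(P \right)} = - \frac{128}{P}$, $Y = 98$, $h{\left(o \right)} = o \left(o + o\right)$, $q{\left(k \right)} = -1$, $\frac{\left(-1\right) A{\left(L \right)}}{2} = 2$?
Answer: $- \frac{69056}{49} \approx -1409.3$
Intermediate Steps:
$A{\left(L \right)} = -4$ ($A{\left(L \right)} = \left(-2\right) 2 = -4$)
$h{\left(o \right)} = 2 o^{2}$ ($h{\left(o \right)} = o 2 o = 2 o^{2}$)
$X{\left(U,s \right)} = - 44 s$
$v{\left(Y \right)} + X{\left(- q{\left(-8 \right)},h{\left(A{\left(-2 \right)} \right)} \right)} = - \frac{128}{98} - 44 \cdot 2 \left(-4\right)^{2} = \left(-128\right) \frac{1}{98} - 44 \cdot 2 \cdot 16 = - \frac{64}{49} - 1408 = - \frac{69056}{49}$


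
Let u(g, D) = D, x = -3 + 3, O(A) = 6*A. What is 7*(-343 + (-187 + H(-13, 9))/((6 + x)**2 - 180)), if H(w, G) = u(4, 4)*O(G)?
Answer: -345947/144 ≈ -2402.4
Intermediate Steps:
x = 0
H(w, G) = 24*G (H(w, G) = 4*(6*G) = 24*G)
7*(-343 + (-187 + H(-13, 9))/((6 + x)**2 - 180)) = 7*(-343 + (-187 + 24*9)/((6 + 0)**2 - 180)) = 7*(-343 + (-187 + 216)/(6**2 - 180)) = 7*(-343 + 29/(36 - 180)) = 7*(-343 + 29/(-144)) = 7*(-343 + 29*(-1/144)) = 7*(-343 - 29/144) = 7*(-49421/144) = -345947/144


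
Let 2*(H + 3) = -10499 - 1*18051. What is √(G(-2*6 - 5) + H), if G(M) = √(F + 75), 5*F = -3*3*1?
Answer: √(-356950 + 5*√1830)/5 ≈ 119.45*I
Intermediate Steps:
F = -9/5 (F = (-3*3*1)/5 = (-9*1)/5 = (⅕)*(-9) = -9/5 ≈ -1.8000)
G(M) = √1830/5 (G(M) = √(-9/5 + 75) = √(366/5) = √1830/5)
H = -14278 (H = -3 + (-10499 - 1*18051)/2 = -3 + (-10499 - 18051)/2 = -3 + (½)*(-28550) = -3 - 14275 = -14278)
√(G(-2*6 - 5) + H) = √(√1830/5 - 14278) = √(-14278 + √1830/5)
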